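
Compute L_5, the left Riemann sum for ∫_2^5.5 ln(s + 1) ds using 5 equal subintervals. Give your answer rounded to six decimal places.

5.092954

Δs = (5.5 − 2)/5 = 0.7.
Left endpoints: 2, 2.7, 3.4, 4.1, 4.8.
f(2) ≈ 1.098612, f(2.7) ≈ 1.308333, f(3.4) ≈ 1.481605, f(4.1) ≈ 1.629241, f(4.8) ≈ 1.757858.
Sum = Δs · [f(2) + f(2.7) + f(3.4) + f(4.1) + f(4.8)].
Sum ≈ 5.092954.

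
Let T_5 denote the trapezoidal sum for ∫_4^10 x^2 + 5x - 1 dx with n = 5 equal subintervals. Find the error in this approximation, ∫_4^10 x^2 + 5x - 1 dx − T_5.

Exact integral: ∫_4^10 f(x) dx = 516.
T_5 = 517.44.
Error = 516 − 517.44 = -1.44.

-1.44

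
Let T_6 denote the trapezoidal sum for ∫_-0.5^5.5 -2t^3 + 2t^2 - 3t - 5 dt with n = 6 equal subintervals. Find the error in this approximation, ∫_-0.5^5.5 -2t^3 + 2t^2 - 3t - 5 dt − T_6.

13

Exact integral: ∫_-0.5^5.5 f(t) dt = -421.5.
T_6 = -434.5.
Error = -421.5 − (-434.5) = 13.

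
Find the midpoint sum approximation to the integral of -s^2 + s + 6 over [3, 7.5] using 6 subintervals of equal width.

-80.7890625

Δs = (7.5 − 3)/6 = 0.75.
Midpoints: 3.375, 4.125, 4.875, 5.625, 6.375, 7.125.
f(3.375) = -2.015625, f(4.125) = -6.890625, f(4.875) = -12.890625, f(5.625) = -20.015625, f(6.375) = -28.265625, f(7.125) = -37.640625.
Sum = Δs · [f(3.375) + f(4.125) + f(4.875) + ...].
Sum = -80.7890625.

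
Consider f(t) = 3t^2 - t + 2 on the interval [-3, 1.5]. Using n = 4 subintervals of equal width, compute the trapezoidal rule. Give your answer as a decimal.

45.59765625

Δt = (1.5 − (-3))/4 = 1.125.
f(-3) = 32, f(-1.875) = 14.421875, f(-0.75) = 4.4375, f(0.375) = 2.046875, f(1.5) = 7.25.
T_4 = (Δt/2)·[f(t_0) + 2f(t_1) + 2f(t_2) + 2f(t_3) + f(t_4)].
Sum = 45.59765625.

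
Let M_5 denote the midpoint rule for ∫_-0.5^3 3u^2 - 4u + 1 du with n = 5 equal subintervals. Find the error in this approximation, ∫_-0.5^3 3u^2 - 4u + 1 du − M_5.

0.42875

Exact integral: ∫_-0.5^3 f(u) du = 13.125.
M_5 = 12.69625.
Error = 13.125 − 12.69625 = 0.42875.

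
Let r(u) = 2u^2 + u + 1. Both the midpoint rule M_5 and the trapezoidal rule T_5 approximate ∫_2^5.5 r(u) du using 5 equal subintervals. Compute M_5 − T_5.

-0.8575

M_5 = 121.9225.
T_5 = 122.78.
M_5 − T_5 = -0.8575.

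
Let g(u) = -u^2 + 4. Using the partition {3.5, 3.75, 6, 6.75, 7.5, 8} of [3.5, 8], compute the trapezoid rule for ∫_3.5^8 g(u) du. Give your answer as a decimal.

Subinterval widths: 0.25, 2.25, 0.75, 0.75, 0.5.
g(3.5) = -8.25, g(3.75) = -10.0625, g(6) = -32, g(6.75) = -41.5625, g(7.5) = -52.25, g(8) = -60.
On each subinterval the trapezoid contributes (Δu_i/2)·[g(u_{i-1}) + g(u_i)].
Sum = -140.4375.

-140.4375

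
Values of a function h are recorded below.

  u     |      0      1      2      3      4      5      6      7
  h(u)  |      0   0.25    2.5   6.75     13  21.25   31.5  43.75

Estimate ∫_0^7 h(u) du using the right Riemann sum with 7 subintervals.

Δu = 1.
Sum = 1·[0.25 + 2.5 + 6.75 + 13 + 21.25 + 31.5 + 43.75] = 119.

119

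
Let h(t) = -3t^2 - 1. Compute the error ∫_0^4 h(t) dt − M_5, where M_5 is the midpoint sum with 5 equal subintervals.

-0.64

Exact integral: ∫_0^4 h(t) dt = -68.
M_5 = -67.36.
Error = -68 − (-67.36) = -0.64.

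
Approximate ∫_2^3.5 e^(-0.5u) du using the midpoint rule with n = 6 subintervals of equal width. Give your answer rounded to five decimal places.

0.38796

Δu = (3.5 − 2)/6 = 0.25.
Midpoints: 2.125, 2.375, 2.625, 2.875, 3.125, 3.375.
f(2.125) ≈ 0.34559, f(2.375) ≈ 0.30498, f(2.625) ≈ 0.26915, f(2.875) ≈ 0.23752, f(3.125) ≈ 0.20961, f(3.375) ≈ 0.18498.
Sum = Δu · [f(2.125) + f(2.375) + f(2.625) + ...].
Sum ≈ 0.38796.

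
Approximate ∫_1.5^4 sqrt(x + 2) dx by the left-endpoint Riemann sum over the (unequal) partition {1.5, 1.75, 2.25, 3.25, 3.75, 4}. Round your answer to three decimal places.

Subinterval widths: 0.25, 0.5, 1, 0.5, 0.25.
Left endpoints: 1.5, 1.75, 2.25, 3.25, 3.75.
f(1.5) ≈ 1.871, f(1.75) ≈ 1.936, f(2.25) ≈ 2.062, f(3.25) ≈ 2.291, f(3.75) ≈ 2.398.
Sum = Σ Δx_i · f(x_i).
Sum ≈ 5.243.

5.243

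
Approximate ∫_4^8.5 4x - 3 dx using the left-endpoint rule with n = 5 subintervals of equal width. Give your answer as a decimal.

Δx = (8.5 − 4)/5 = 0.9.
Left endpoints: 4, 4.9, 5.8, 6.7, 7.6.
f(4) = 13, f(4.9) = 16.6, f(5.8) = 20.2, f(6.7) = 23.8, f(7.6) = 27.4.
Sum = Δx · [f(4) + f(4.9) + f(5.8) + f(6.7) + f(7.6)].
Sum = 90.9.

90.9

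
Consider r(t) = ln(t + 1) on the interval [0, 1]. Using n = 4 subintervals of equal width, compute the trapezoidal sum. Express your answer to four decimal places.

Δt = (1 − 0)/4 = 0.25.
r(0) ≈ 0.0000, r(0.25) ≈ 0.2231, r(0.5) ≈ 0.4055, r(0.75) ≈ 0.5596, r(1) ≈ 0.6931.
T_4 = (Δt/2)·[r(t_0) + 2r(t_1) + 2r(t_2) + 2r(t_3) + r(t_4)].
Sum ≈ 0.3837.

0.3837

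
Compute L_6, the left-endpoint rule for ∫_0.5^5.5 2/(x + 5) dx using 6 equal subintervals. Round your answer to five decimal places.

Δx = (5.5 − 0.5)/6 = 5/6.
Left endpoints: 0.5, 4/3, 13/6, 3, 23/6, 14/3.
f(0.5) = 4/11, f(4/3) = 6/19, f(13/6) = 12/43, f(3) = 0.25, f(23/6) = 12/53, f(14/3) = 6/29.
Sum = Δx · [f(0.5) + f(4/3) + f(13/6) + ...].
Sum ≈ 1.36817.

1.36817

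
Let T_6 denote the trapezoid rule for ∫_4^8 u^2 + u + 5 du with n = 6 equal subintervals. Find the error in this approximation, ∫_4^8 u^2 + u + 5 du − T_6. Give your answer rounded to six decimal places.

Exact integral: ∫_4^8 f(u) du ≈ 193.33333333.
T_6 ≈ 193.62962963.
Error ≈ 193.33333333 − 193.62962963 ≈ -0.296296.

-0.296296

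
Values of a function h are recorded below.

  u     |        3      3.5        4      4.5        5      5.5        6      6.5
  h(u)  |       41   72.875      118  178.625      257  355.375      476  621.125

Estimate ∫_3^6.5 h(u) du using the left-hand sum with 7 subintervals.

Δu = 0.5.
Sum = 0.5·[41 + 72.875 + 118 + 178.625 + 257 + 355.375 + 476] = 749.4375.

749.4375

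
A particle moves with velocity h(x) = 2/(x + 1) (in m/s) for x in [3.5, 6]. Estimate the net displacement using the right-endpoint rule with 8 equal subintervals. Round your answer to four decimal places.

Δx = (6 − 3.5)/8 = 0.3125.
Right endpoints: 3.8125, 4.125, 4.4375, 4.75, 5.0625, 5.375, 5.6875, 6.
h(3.8125) = 32/77, h(4.125) = 16/41, h(4.4375) = 32/87, h(4.75) = 8/23, h(5.0625) = 32/97, h(5.375) = 16/51, h(5.6875) = 32/107, h(6) = 2/7.
Sum = Δx · [h(3.8125) + h(4.125) + h(4.4375) + ...].
Sum ≈ 0.8593.

0.8593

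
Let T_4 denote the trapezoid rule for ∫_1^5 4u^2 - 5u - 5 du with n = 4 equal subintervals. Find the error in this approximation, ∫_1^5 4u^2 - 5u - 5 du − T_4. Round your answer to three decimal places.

-2.667

Exact integral: ∫_1^5 f(u) du ≈ 85.33333.
T_4 = 88.
Error ≈ 85.33333 − 88 ≈ -2.667.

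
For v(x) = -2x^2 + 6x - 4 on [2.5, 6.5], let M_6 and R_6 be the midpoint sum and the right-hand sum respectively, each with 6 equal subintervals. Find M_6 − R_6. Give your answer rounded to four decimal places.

16.8889

M_6 ≈ -80.370370.
R_6 ≈ -97.259259.
M_6 − R_6 ≈ 16.8889.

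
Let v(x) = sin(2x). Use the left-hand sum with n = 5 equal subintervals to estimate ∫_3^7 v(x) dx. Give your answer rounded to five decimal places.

-0.18812

Δx = (7 − 3)/5 = 0.8.
Left endpoints: 3, 3.8, 4.6, 5.4, 6.2.
v(3) ≈ -0.27942, v(3.8) ≈ 0.96792, v(4.6) ≈ 0.22289, v(5.4) ≈ -0.98094, v(6.2) ≈ -0.16560.
Sum = Δx · [v(3) + v(3.8) + v(4.6) + v(5.4) + v(6.2)].
Sum ≈ -0.18812.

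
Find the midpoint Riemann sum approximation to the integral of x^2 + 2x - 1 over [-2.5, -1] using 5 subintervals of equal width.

Δx = (-1 − (-2.5))/5 = 0.3.
Midpoints: -2.35, -2.05, -1.75, -1.45, -1.15.
f(-2.35) = -0.1775, f(-2.05) = -0.8975, f(-1.75) = -1.4375, f(-1.45) = -1.7975, f(-1.15) = -1.9775.
Sum = Δx · [f(-2.35) + f(-2.05) + f(-1.75) + f(-1.45) + f(-1.15)].
Sum = -1.88625.

-1.88625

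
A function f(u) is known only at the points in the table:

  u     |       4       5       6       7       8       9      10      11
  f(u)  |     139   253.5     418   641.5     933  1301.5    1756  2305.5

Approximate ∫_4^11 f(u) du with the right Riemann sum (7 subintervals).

7609

Δu = 1.
Sum = 1·[253.5 + 418 + 641.5 + 933 + 1301.5 + 1756 + 2305.5] = 7609.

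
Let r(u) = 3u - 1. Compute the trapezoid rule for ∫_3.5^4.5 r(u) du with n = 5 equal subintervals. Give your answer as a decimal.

Δu = (4.5 − 3.5)/5 = 0.2.
r(3.5) = 9.5, r(3.7) = 10.1, r(3.9) = 10.7, r(4.1) = 11.3, r(4.3) = 11.9, r(4.5) = 12.5.
T_5 = (Δu/2)·[r(u_0) + 2r(u_1) + ... + 2r(u_{4}) + r(u_5)].
Sum = 11.

11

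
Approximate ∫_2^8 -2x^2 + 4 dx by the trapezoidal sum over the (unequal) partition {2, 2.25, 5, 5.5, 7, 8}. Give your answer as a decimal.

-320.4375

Subinterval widths: 0.25, 2.75, 0.5, 1.5, 1.
f(2) = -4, f(2.25) = -6.125, f(5) = -46, f(5.5) = -56.5, f(7) = -94, f(8) = -124.
On each subinterval the trapezoid contributes (Δx_i/2)·[f(x_{i-1}) + f(x_i)].
Sum = -320.4375.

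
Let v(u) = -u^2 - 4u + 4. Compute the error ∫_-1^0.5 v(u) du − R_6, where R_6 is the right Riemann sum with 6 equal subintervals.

0.671875

Exact integral: ∫_-1^0.5 v(u) du = 7.125.
R_6 = 6.453125.
Error = 7.125 − 6.453125 = 0.671875.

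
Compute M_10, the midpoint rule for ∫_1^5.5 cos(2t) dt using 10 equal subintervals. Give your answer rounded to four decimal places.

-0.9876

Δt = (5.5 − 1)/10 = 0.45.
Midpoints: 1.225, 1.675, 2.125, 2.575, 3.025, 3.475, 3.925, 4.375, 4.825, 5.275.
f(1.225) ≈ -0.7702, f(1.675) ≈ -0.9784, f(2.125) ≈ -0.4461, f(2.575) ≈ 0.4238, f(3.025) ≈ 0.9729, f(3.475) ≈ 0.7858, f(3.925) ≈ 0.0040, f(4.375) ≈ -0.7808, f(4.825) ≈ -0.9747, f(5.275) ≈ -0.4310.
Sum = Δt · [f(1.225) + f(1.675) + f(2.125) + ...].
Sum ≈ -0.9876.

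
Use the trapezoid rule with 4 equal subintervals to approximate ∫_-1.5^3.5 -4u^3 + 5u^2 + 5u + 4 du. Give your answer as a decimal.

Δu = (3.5 − (-1.5))/4 = 1.25.
f(-1.5) = 21.25, f(-0.25) = 3.125, f(1) = 10, f(2.25) = -5, f(3.5) = -88.75.
T_4 = (Δu/2)·[f(u_0) + 2f(u_1) + 2f(u_2) + 2f(u_3) + f(u_4)].
Sum = -32.03125.

-32.03125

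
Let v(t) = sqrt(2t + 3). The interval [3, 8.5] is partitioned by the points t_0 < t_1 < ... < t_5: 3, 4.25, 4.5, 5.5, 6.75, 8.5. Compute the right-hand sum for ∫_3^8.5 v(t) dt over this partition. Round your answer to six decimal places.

Subinterval widths: 1.25, 0.25, 1, 1.25, 1.75.
Right endpoints: 4.25, 4.5, 5.5, 6.75, 8.5.
v(4.25) ≈ 3.391165, v(4.5) ≈ 3.464102, v(5.5) ≈ 3.741657, v(6.75) ≈ 4.062019, v(8.5) ≈ 4.472136.
Sum = Σ Δt_i · v(t_i).
Sum ≈ 21.750401.

21.750401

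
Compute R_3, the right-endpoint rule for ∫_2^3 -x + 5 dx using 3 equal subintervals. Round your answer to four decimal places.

2.3333

Δx = (3 − 2)/3 = 1/3.
Right endpoints: 7/3, 8/3, 3.
f(7/3) = 8/3, f(8/3) = 7/3, f(3) = 2.
Sum = Δx · [f(7/3) + f(8/3) + f(3)].
Sum ≈ 2.3333.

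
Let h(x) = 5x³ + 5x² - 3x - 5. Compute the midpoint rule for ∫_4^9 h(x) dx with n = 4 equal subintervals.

Δx = (9 − 4)/4 = 1.25.
Midpoints: 4.625, 5.875, 7.125, 8.375.
h(4.625) = 298361/512, h(5.875) = 595891/512, h(7.125) = 1042421/512, h(8.375) = 1667951/512.
Sum = Δx · [h(4.625) + h(5.875) + h(7.125) + h(8.375)].
Sum = 8800.3515625.

8800.3515625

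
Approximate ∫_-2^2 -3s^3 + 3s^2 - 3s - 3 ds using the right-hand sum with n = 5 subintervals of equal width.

Δs = (2 − (-2))/5 = 0.8.
Right endpoints: -1.2, -0.4, 0.4, 1.2, 2.
f(-1.2) = 10.104, f(-0.4) = -1.128, f(0.4) = -3.912, f(1.2) = -7.464, f(2) = -21.
Sum = Δs · [f(-1.2) + f(-0.4) + f(0.4) + f(1.2) + f(2)].
Sum = -18.72.

-18.72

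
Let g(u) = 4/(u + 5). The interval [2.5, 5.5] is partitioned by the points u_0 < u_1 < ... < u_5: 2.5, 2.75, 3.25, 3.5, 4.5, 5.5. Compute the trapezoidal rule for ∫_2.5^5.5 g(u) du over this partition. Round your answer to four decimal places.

Subinterval widths: 0.25, 0.5, 0.25, 1, 1.
g(2.5) = 8/15, g(2.75) = 16/31, g(3.25) = 16/33, g(3.5) = 8/17, g(4.5) = 8/19, g(5.5) = 8/21.
On each subinterval the trapezoid contributes (Δu_i/2)·[g(u_{i-1}) + g(u_i)].
Sum ≈ 1.3477.

1.3477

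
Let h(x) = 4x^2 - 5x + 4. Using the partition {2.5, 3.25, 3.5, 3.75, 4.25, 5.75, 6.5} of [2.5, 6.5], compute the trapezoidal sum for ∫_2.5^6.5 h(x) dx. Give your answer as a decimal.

274.25

Subinterval widths: 0.75, 0.25, 0.25, 0.5, 1.5, 0.75.
h(2.5) = 16.5, h(3.25) = 30, h(3.5) = 35.5, h(3.75) = 41.5, h(4.25) = 55, h(5.75) = 107.5, h(6.5) = 140.5.
On each subinterval the trapezoid contributes (Δx_i/2)·[h(x_{i-1}) + h(x_i)].
Sum = 274.25.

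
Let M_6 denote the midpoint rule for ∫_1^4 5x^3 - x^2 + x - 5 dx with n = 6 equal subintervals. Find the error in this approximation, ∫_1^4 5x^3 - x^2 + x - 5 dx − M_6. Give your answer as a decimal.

2.28125

Exact integral: ∫_1^4 f(x) dx = 290.25.
M_6 = 287.96875.
Error = 290.25 − 287.96875 = 2.28125.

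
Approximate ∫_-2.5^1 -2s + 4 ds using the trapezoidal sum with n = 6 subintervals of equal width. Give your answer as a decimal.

19.25

Δs = (1 − (-2.5))/6 = 7/12.
f(-2.5) = 9, f(-23/12) = 47/6, f(-4/3) = 20/3, f(-0.75) = 5.5, f(-1/6) = 13/3, f(5/12) = 19/6, f(1) = 2.
T_6 = (Δs/2)·[f(s_0) + 2f(s_1) + ... + 2f(s_{5}) + f(s_6)].
Sum = 19.25.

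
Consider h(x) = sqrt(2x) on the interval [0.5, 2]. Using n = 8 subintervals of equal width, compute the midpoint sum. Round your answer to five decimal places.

2.33406

Δx = (2 − 0.5)/8 = 0.1875.
Midpoints: 0.59375, 0.78125, 0.96875, 1.15625, 1.34375, 1.53125, 1.71875, 1.90625.
h(0.59375) ≈ 1.08972, h(0.78125) ≈ 1.25000, h(0.96875) ≈ 1.39194, h(1.15625) ≈ 1.52069, h(1.34375) ≈ 1.63936, h(1.53125) ≈ 1.75000, h(1.71875) ≈ 1.85405, h(1.90625) ≈ 1.95256.
Sum = Δx · [h(0.59375) + h(0.78125) + h(0.96875) + ...].
Sum ≈ 2.33406.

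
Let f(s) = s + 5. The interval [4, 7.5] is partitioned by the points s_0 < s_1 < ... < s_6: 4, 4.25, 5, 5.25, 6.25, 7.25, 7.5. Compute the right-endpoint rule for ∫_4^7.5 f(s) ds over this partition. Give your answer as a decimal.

Subinterval widths: 0.25, 0.75, 0.25, 1, 1, 0.25.
Right endpoints: 4.25, 5, 5.25, 6.25, 7.25, 7.5.
f(4.25) = 9.25, f(5) = 10, f(5.25) = 10.25, f(6.25) = 11.25, f(7.25) = 12.25, f(7.5) = 12.5.
Sum = Σ Δs_i · f(s_i).
Sum = 39.

39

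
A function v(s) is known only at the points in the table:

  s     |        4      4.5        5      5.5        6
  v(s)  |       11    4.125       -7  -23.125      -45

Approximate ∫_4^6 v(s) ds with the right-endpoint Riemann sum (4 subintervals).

-35.5

Δs = 0.5.
Sum = 0.5·[4.125 + (-7) + (-23.125) + (-45)] = -35.5.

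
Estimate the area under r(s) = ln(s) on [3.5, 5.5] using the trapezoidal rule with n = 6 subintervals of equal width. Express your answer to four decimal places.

2.9905

Δs = (5.5 − 3.5)/6 = 1/3.
r(3.5) ≈ 1.2528, r(23/6) ≈ 1.3437, r(25/6) ≈ 1.4271, r(4.5) ≈ 1.5041, r(29/6) ≈ 1.5755, r(31/6) ≈ 1.6422, r(5.5) ≈ 1.7047.
T_6 = (Δs/2)·[r(s_0) + 2r(s_1) + ... + 2r(s_{5}) + r(s_6)].
Sum ≈ 2.9905.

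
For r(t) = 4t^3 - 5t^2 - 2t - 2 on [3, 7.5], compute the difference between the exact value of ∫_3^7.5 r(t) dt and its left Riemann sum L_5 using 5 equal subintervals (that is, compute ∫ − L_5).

Exact integral: ∫_3^7.5 r(t) dt = 2368.6875.
L_5 = 1803.51.
Error = 2368.6875 − 1803.51 = 565.1775.

565.1775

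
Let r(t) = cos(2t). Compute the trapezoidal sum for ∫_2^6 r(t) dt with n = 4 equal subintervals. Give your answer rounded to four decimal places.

Δt = (6 − 2)/4 = 1.
r(2) ≈ -0.6536, r(3) ≈ 0.9602, r(4) ≈ -0.1455, r(5) ≈ -0.8391, r(6) ≈ 0.8439.
T_4 = (Δt/2)·[r(t_0) + 2r(t_1) + 2r(t_2) + 2r(t_3) + r(t_4)].
Sum ≈ 0.0707.

0.0707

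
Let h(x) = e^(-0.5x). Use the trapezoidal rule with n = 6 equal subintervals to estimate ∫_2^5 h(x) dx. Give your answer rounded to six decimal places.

Δx = (5 − 2)/6 = 0.5.
h(2) ≈ 0.367879, h(2.5) ≈ 0.286505, h(3) ≈ 0.223130, h(3.5) ≈ 0.173774, h(4) ≈ 0.135335, h(4.5) ≈ 0.105399, h(5) ≈ 0.082085.
T_6 = (Δx/2)·[h(x_0) + 2h(x_1) + ... + 2h(x_{5}) + h(x_6)].
Sum ≈ 0.574563.

0.574563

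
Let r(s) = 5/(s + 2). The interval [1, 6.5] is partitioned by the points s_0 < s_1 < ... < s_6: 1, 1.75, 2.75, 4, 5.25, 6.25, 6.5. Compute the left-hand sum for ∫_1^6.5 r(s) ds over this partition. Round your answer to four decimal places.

5.7820

Subinterval widths: 0.75, 1, 1.25, 1.25, 1, 0.25.
Left endpoints: 1, 1.75, 2.75, 4, 5.25, 6.25.
r(1) = 5/3, r(1.75) = 4/3, r(2.75) = 20/19, r(4) = 5/6, r(5.25) = 20/29, r(6.25) = 20/33.
Sum = Σ Δs_i · r(s_i).
Sum ≈ 5.7820.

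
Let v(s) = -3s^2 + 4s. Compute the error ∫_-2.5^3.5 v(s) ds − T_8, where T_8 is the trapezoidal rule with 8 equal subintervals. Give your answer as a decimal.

1.6875

Exact integral: ∫_-2.5^3.5 v(s) ds = -46.5.
T_8 = -48.1875.
Error = -46.5 − (-48.1875) = 1.6875.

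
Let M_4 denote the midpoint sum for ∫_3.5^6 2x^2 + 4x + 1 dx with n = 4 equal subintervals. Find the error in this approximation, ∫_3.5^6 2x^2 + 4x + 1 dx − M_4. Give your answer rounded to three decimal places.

0.163

Exact integral: ∫_3.5^6 f(x) dx ≈ 165.41667.
M_4 = 165.25390625.
Error ≈ 165.41667 − 165.25390625 ≈ 0.163.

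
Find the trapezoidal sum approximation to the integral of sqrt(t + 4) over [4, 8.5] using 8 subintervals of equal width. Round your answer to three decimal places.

14.377

Δt = (8.5 − 4)/8 = 0.5625.
f(4) ≈ 2.828, f(4.5625) ≈ 2.926, f(5.125) ≈ 3.021, f(5.6875) ≈ 3.112, f(6.25) ≈ 3.202, f(6.8125) ≈ 3.288, f(7.375) ≈ 3.373, f(7.9375) ≈ 3.455, f(8.5) ≈ 3.536.
T_8 = (Δt/2)·[f(t_0) + 2f(t_1) + ... + 2f(t_{7}) + f(t_8)].
Sum ≈ 14.377.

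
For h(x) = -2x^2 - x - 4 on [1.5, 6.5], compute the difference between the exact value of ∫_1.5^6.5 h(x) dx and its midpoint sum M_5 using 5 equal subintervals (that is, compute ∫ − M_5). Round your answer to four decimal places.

Exact integral: ∫_1.5^6.5 h(x) dx ≈ -220.833333.
M_5 = -220.
Error ≈ -220.833333 − (-220) ≈ -0.8333.

-0.8333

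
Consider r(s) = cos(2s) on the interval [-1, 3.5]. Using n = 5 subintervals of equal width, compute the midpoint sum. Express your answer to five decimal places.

Δs = (3.5 − (-1))/5 = 0.9.
Midpoints: -0.55, 0.35, 1.25, 2.15, 3.05.
r(-0.55) ≈ 0.45360, r(0.35) ≈ 0.76484, r(1.25) ≈ -0.80114, r(2.15) ≈ -0.40080, r(3.05) ≈ 0.98327.
Sum = Δs · [r(-0.55) + r(0.35) + r(1.25) + r(2.15) + r(3.05)].
Sum ≈ 0.89979.

0.89979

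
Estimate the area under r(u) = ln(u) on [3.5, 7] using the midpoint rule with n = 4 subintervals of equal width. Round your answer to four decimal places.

Δu = (7 − 3.5)/4 = 0.875.
Midpoints: 3.9375, 4.8125, 5.6875, 6.5625.
r(3.9375) ≈ 1.3705, r(4.8125) ≈ 1.5712, r(5.6875) ≈ 1.7383, r(6.5625) ≈ 1.8814.
Sum = Δu · [r(3.9375) + r(4.8125) + r(5.6875) + r(6.5625)].
Sum ≈ 5.7412.

5.7412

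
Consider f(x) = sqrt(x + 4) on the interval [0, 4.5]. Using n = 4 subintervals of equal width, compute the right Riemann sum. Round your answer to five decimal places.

Δx = (4.5 − 0)/4 = 1.125.
Right endpoints: 1.125, 2.25, 3.375, 4.5.
f(1.125) ≈ 2.26385, f(2.25) ≈ 2.50000, f(3.375) ≈ 2.71570, f(4.5) ≈ 2.91548.
Sum = Δx · [f(1.125) + f(2.25) + f(3.375) + f(4.5)].
Sum ≈ 11.69439.

11.69439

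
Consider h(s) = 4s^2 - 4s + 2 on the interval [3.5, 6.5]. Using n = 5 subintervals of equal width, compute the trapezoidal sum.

Δs = (6.5 − 3.5)/5 = 0.6.
h(3.5) = 37, h(4.1) = 52.84, h(4.7) = 71.56, h(5.3) = 93.16, h(5.9) = 117.64, h(6.5) = 145.
T_5 = (Δs/2)·[h(s_0) + 2h(s_1) + ... + 2h(s_{4}) + h(s_5)].
Sum = 255.72.

255.72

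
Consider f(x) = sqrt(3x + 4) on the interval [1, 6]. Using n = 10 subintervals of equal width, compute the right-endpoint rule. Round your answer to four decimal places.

19.3213

Δx = (6 − 1)/10 = 0.5.
Right endpoints: 1.5, 2, 2.5, 3, 3.5, 4, 4.5, 5, 5.5, 6.
f(1.5) ≈ 2.9155, f(2) ≈ 3.1623, f(2.5) ≈ 3.3912, f(3) ≈ 3.6056, f(3.5) ≈ 3.8079, f(4) ≈ 4.0000, f(4.5) ≈ 4.1833, f(5) ≈ 4.3589, f(5.5) ≈ 4.5277, f(6) ≈ 4.6904.
Sum = Δx · [f(1.5) + f(2) + f(2.5) + ...].
Sum ≈ 19.3213.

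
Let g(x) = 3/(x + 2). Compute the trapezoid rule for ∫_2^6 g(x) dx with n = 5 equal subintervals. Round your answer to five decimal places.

2.08690

Δx = (6 − 2)/5 = 0.8.
g(2) = 0.75, g(2.8) = 0.625, g(3.6) = 15/28, g(4.4) = 0.46875, g(5.2) = 5/12, g(6) = 0.375.
T_5 = (Δx/2)·[g(x_0) + 2g(x_1) + ... + 2g(x_{4}) + g(x_5)].
Sum ≈ 2.08690.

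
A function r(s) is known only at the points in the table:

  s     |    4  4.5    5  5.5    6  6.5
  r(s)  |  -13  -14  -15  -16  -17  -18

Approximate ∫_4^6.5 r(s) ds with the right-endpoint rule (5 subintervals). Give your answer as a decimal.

Δs = 0.5.
Sum = 0.5·[(-14) + (-15) + (-16) + (-17) + (-18)] = -40.

-40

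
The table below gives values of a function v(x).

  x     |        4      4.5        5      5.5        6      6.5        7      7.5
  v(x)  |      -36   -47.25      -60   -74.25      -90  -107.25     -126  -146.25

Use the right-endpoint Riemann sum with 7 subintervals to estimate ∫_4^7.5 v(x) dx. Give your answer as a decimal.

Δx = 0.5.
Sum = 0.5·[(-47.25) + (-60) + (-74.25) + (-90) + (-107.25) + (-126) + (-146.25)] = -325.5.

-325.5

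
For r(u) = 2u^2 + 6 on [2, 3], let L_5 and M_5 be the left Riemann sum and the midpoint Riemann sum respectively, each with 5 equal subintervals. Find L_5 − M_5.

L_5 = 17.68.
M_5 = 18.66.
L_5 − M_5 = -0.98.

-0.98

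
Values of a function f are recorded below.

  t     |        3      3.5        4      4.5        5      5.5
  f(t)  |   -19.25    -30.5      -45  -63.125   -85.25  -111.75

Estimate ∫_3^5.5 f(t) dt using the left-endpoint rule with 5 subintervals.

-121.5625

Δt = 0.5.
Sum = 0.5·[(-19.25) + (-30.5) + (-45) + (-63.125) + (-85.25)] = -121.5625.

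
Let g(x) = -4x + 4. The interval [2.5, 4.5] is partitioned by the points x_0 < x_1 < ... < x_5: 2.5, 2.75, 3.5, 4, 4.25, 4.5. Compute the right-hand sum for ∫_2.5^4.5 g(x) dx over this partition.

Subinterval widths: 0.25, 0.75, 0.5, 0.25, 0.25.
Right endpoints: 2.75, 3.5, 4, 4.25, 4.5.
g(2.75) = -7, g(3.5) = -10, g(4) = -12, g(4.25) = -13, g(4.5) = -14.
Sum = Σ Δx_i · g(x_i).
Sum = -22.

-22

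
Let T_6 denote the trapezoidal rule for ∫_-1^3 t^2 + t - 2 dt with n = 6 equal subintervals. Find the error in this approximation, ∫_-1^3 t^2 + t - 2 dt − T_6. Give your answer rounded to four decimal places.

-0.2963

Exact integral: ∫_-1^3 f(t) dt ≈ 5.333333.
T_6 ≈ 5.629630.
Error ≈ 5.333333 − 5.629630 ≈ -0.2963.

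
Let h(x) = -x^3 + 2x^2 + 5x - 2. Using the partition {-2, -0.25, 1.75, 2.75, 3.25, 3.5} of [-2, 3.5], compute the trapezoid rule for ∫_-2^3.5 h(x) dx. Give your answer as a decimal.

Subinterval widths: 1.75, 2, 1, 0.5, 0.25.
h(-2) = 4, h(-0.25) = -3.109375, h(1.75) = 7.515625, h(2.75) = 6.078125, h(3.25) = 1.046875, h(3.5) = -2.875.
On each subinterval the trapezoid contributes (Δx_i/2)·[h(x_{i-1}) + h(x_i)].
Sum = 13.53515625.

13.53515625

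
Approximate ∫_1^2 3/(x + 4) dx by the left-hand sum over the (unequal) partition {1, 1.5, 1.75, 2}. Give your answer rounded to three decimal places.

Subinterval widths: 0.5, 0.25, 0.25.
Left endpoints: 1, 1.5, 1.75.
f(1) = 0.6, f(1.5) = 6/11, f(1.75) = 12/23.
Sum = Σ Δx_i · f(x_i).
Sum ≈ 0.567.

0.567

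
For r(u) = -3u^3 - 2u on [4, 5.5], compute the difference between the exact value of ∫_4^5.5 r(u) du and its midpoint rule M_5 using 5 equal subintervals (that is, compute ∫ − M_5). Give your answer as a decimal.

Exact integral: ∫_4^5.5 r(u) du = -508.546875.
M_5 = -508.0659375.
Error = -508.546875 − (-508.0659375) = -0.4809375.

-0.4809375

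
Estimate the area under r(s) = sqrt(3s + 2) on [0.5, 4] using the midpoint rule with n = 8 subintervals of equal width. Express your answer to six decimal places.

Δs = (4 − 0.5)/8 = 0.4375.
Midpoints: 0.71875, 1.15625, 1.59375, 2.03125, 2.46875, 2.90625, 3.34375, 3.78125.
r(0.71875) ≈ 2.038688, r(1.15625) ≈ 2.338536, r(1.59375) ≈ 2.604083, r(2.03125) ≈ 2.844952, r(2.46875) ≈ 3.066961, r(2.90625) ≈ 3.273950, r(3.34375) ≈ 3.468609, r(3.78125) ≈ 3.652910.
Sum = Δs · [r(0.71875) + r(1.15625) + r(1.59375) + ...].
Sum ≈ 10.188802.

10.188802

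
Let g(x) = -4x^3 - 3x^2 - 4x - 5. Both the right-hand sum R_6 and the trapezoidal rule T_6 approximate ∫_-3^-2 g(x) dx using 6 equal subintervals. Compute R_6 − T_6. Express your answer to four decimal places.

R_6 ≈ 45.708333.
T_6 = 51.125.
R_6 − T_6 ≈ -5.4167.

-5.4167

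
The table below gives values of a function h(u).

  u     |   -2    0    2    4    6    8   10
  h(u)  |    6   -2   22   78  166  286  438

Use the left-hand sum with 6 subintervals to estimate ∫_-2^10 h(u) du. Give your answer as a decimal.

1112

Δu = 2.
Sum = 2·[6 + (-2) + 22 + 78 + 166 + 286] = 1112.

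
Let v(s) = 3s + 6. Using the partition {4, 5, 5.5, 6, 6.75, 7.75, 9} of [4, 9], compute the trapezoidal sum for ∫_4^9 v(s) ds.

127.5

Subinterval widths: 1, 0.5, 0.5, 0.75, 1, 1.25.
v(4) = 18, v(5) = 21, v(5.5) = 22.5, v(6) = 24, v(6.75) = 26.25, v(7.75) = 29.25, v(9) = 33.
On each subinterval the trapezoid contributes (Δs_i/2)·[v(s_{i-1}) + v(s_i)].
Sum = 127.5.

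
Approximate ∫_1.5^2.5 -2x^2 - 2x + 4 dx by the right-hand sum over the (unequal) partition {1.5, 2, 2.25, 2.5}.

-10.03125

Subinterval widths: 0.5, 0.25, 0.25.
Right endpoints: 2, 2.25, 2.5.
f(2) = -8, f(2.25) = -10.625, f(2.5) = -13.5.
Sum = Σ Δx_i · f(x_i).
Sum = -10.03125.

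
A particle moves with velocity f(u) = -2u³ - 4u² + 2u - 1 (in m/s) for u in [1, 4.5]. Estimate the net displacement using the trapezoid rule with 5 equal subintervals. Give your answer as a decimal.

-314.8075

Δu = (4.5 − 1)/5 = 0.7.
f(1) = -5, f(1.7) = -18.986, f(2.4) = -46.888, f(3.1) = -92.822, f(3.8) = -160.904, f(4.5) = -255.25.
T_5 = (Δu/2)·[f(u_0) + 2f(u_1) + ... + 2f(u_{4}) + f(u_5)].
Sum = -314.8075.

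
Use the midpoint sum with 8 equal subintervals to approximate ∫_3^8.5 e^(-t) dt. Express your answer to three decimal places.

Δt = (8.5 − 3)/8 = 0.6875.
Midpoints: 3.34375, 4.03125, 4.71875, 5.40625, 6.09375, 6.78125, 7.46875, 8.15625.
f(3.34375) ≈ 0.035, f(4.03125) ≈ 0.018, f(4.71875) ≈ 0.009, f(5.40625) ≈ 0.004, f(6.09375) ≈ 0.002, f(6.78125) ≈ 0.001, f(7.46875) ≈ 0.001, f(8.15625) ≈ 0.000.
Sum = Δt · [f(3.34375) + f(4.03125) + f(4.71875) + ...].
Sum ≈ 0.049.

0.049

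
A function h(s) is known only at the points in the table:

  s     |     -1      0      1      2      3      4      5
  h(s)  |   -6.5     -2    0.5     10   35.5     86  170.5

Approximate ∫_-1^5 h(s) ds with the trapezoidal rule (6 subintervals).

Δs = 1.
T_6 = (1/2)·[(-6.5) + 2·(-2) + 2·0.5 + 2·10 + 2·35.5 + 2·86 + 170.5] = 212.

212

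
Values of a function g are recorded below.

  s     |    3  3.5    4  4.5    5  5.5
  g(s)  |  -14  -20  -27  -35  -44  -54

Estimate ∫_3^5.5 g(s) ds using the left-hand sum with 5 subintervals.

Δs = 0.5.
Sum = 0.5·[(-14) + (-20) + (-27) + (-35) + (-44)] = -70.

-70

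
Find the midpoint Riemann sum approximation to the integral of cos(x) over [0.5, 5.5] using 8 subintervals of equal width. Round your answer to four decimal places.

-1.2045

Δx = (5.5 − 0.5)/8 = 0.625.
Midpoints: 0.8125, 1.4375, 2.0625, 2.6875, 3.3125, 3.9375, 4.5625, 5.1875.
f(0.8125) ≈ 0.6877, f(1.4375) ≈ 0.1329, f(2.0625) ≈ -0.4721, f(2.6875) ≈ -0.8987, f(3.3125) ≈ -0.9854, f(3.9375) ≈ -0.6996, f(4.5625) ≈ -0.1493, f(5.1875) ≈ 0.4574.
Sum = Δx · [f(0.8125) + f(1.4375) + f(2.0625) + ...].
Sum ≈ -1.2045.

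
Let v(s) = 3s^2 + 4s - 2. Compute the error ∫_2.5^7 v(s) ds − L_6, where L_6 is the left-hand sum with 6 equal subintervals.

Exact integral: ∫_2.5^7 v(s) ds = 403.875.
L_6 = 350.296875.
Error = 403.875 − 350.296875 = 53.578125.

53.578125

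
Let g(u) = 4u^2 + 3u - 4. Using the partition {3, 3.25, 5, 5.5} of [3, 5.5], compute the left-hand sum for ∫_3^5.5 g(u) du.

149.75

Subinterval widths: 0.25, 1.75, 0.5.
Left endpoints: 3, 3.25, 5.
g(3) = 41, g(3.25) = 48, g(5) = 111.
Sum = Σ Δu_i · g(u_i).
Sum = 149.75.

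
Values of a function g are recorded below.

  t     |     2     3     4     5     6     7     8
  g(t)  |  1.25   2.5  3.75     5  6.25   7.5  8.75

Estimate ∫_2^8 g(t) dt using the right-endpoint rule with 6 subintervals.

33.75

Δt = 1.
Sum = 1·[2.5 + 3.75 + 5 + 6.25 + 7.5 + 8.75] = 33.75.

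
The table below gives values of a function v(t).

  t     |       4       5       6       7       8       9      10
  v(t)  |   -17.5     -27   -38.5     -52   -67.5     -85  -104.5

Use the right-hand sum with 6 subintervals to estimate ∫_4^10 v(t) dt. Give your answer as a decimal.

Δt = 1.
Sum = 1·[(-27) + (-38.5) + (-52) + (-67.5) + (-85) + (-104.5)] = -374.5.

-374.5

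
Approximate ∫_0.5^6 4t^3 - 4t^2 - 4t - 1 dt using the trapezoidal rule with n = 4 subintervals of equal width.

991.76171875

Δt = (6 − 0.5)/4 = 1.375.
f(0.5) = -3.5, f(1.875) = 3.8046875, f(3.25) = 81.0625, f(4.625) = 290.6640625, f(6) = 695.
T_4 = (Δt/2)·[f(t_0) + 2f(t_1) + 2f(t_2) + 2f(t_3) + f(t_4)].
Sum = 991.76171875.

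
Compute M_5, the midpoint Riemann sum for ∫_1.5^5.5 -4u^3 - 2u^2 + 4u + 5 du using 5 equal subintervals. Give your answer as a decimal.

-933.28

Δu = (5.5 − 1.5)/5 = 0.8.
Midpoints: 1.9, 2.7, 3.5, 4.3, 5.1.
f(1.9) = -22.056, f(2.7) = -77.512, f(3.5) = -177, f(4.3) = -332.808, f(5.1) = -557.224.
Sum = Δu · [f(1.9) + f(2.7) + f(3.5) + f(4.3) + f(5.1)].
Sum = -933.28.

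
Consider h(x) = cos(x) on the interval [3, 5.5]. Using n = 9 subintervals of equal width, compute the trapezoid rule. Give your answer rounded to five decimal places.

-0.84121

Δx = (5.5 − 3)/9 = 5/18.
h(3) ≈ -0.98999, h(59/18) ≈ -0.99074, h(32/9) ≈ -0.91553, h(23/6) ≈ -0.77014, h(37/9) ≈ -0.56570, h(79/18) ≈ -0.31789, h(14/3) ≈ -0.04571, h(89/18) ≈ 0.22998, h(47/9) ≈ 0.48803, h(5.5) ≈ 0.70867.
T_9 = (Δx/2)·[h(x_0) + 2h(x_1) + ... + 2h(x_{8}) + h(x_9)].
Sum ≈ -0.84121.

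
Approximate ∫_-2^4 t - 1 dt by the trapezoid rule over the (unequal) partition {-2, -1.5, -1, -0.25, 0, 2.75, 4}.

Subinterval widths: 0.5, 0.5, 0.75, 0.25, 2.75, 1.25.
f(-2) = -3, f(-1.5) = -2.5, f(-1) = -2, f(-0.25) = -1.25, f(0) = -1, f(2.75) = 1.75, f(4) = 3.
On each subinterval the trapezoid contributes (Δt_i/2)·[f(t_{i-1}) + f(t_i)].
Sum = 0.

0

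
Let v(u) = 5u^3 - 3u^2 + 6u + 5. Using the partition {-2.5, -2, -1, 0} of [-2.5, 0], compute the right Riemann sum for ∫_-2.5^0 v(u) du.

-33.5

Subinterval widths: 0.5, 1, 1.
Right endpoints: -2, -1, 0.
v(-2) = -59, v(-1) = -9, v(0) = 5.
Sum = Σ Δu_i · v(u_i).
Sum = -33.5.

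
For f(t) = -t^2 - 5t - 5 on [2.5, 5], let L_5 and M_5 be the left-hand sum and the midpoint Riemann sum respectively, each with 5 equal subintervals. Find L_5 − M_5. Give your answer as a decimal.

7.65625

L_5 = -88.125.
M_5 = -95.78125.
L_5 − M_5 = 7.65625.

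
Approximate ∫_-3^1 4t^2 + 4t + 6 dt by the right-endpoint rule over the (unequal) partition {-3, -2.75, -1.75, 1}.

Subinterval widths: 0.25, 1, 2.75.
Right endpoints: -2.75, -1.75, 1.
f(-2.75) = 25.25, f(-1.75) = 11.25, f(1) = 14.
Sum = Σ Δt_i · f(t_i).
Sum = 56.0625.

56.0625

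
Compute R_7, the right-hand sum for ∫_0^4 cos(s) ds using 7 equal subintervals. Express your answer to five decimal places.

-1.20857

Δs = (4 − 0)/7 = 4/7.
Right endpoints: 4/7, 8/7, 12/7, 16/7, 20/7, 24/7, 4.
f(4/7) ≈ 0.84113, f(8/7) ≈ 0.41500, f(12/7) ≈ -0.14300, f(16/7) ≈ -0.65556, f(20/7) ≈ -0.95982, f(24/7) ≈ -0.95910, f(4) ≈ -0.65364.
Sum = Δs · [f(4/7) + f(8/7) + f(12/7) + ...].
Sum ≈ -1.20857.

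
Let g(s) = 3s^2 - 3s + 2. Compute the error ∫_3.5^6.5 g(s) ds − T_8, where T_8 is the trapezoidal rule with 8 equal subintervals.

-0.2109375

Exact integral: ∫_3.5^6.5 g(s) ds = 192.75.
T_8 = 192.9609375.
Error = 192.75 − 192.9609375 = -0.2109375.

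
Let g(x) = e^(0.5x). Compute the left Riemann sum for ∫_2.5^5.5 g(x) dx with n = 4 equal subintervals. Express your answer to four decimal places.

20.0316

Δx = (5.5 − 2.5)/4 = 0.75.
Left endpoints: 2.5, 3.25, 4, 4.75.
g(2.5) ≈ 3.4903, g(3.25) ≈ 5.0784, g(4) ≈ 7.3891, g(4.75) ≈ 10.7510.
Sum = Δx · [g(2.5) + g(3.25) + g(4) + g(4.75)].
Sum ≈ 20.0316.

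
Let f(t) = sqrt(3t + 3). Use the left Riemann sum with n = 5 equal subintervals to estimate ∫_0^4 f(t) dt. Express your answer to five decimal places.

10.87366

Δt = (4 − 0)/5 = 0.8.
Left endpoints: 0, 0.8, 1.6, 2.4, 3.2.
f(0) ≈ 1.73205, f(0.8) ≈ 2.32379, f(1.6) ≈ 2.79285, f(2.4) ≈ 3.19374, f(3.2) ≈ 3.54965.
Sum = Δt · [f(0) + f(0.8) + f(1.6) + f(2.4) + f(3.2)].
Sum ≈ 10.87366.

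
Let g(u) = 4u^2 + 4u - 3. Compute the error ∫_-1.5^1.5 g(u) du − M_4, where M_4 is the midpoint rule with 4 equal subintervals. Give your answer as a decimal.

0.5625

Exact integral: ∫_-1.5^1.5 g(u) du = 0.
M_4 = -0.5625.
Error = 0 − (-0.5625) = 0.5625.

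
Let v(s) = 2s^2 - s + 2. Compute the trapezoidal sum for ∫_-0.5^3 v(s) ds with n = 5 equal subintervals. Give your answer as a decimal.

Δs = (3 − (-0.5))/5 = 0.7.
v(-0.5) = 3, v(0.2) = 1.88, v(0.9) = 2.72, v(1.6) = 5.52, v(2.3) = 10.28, v(3) = 17.
T_5 = (Δs/2)·[v(s_0) + 2v(s_1) + ... + 2v(s_{4}) + v(s_5)].
Sum = 21.28.

21.28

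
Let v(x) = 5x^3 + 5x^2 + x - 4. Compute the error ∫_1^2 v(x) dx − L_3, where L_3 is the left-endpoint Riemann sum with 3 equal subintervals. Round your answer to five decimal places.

7.99074

Exact integral: ∫_1^2 v(x) dx ≈ 27.9166667.
L_3 ≈ 19.9259259.
Error ≈ 27.9166667 − 19.9259259 ≈ 7.99074.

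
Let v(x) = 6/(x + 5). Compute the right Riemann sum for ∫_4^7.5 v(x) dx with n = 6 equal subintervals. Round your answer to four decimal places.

1.9176

Δx = (7.5 − 4)/6 = 7/12.
Right endpoints: 55/12, 31/6, 5.75, 19/3, 83/12, 7.5.
v(55/12) = 72/115, v(31/6) = 36/61, v(5.75) = 24/43, v(19/3) = 9/17, v(83/12) = 72/143, v(7.5) = 0.48.
Sum = Δx · [v(55/12) + v(31/6) + v(5.75) + ...].
Sum ≈ 1.9176.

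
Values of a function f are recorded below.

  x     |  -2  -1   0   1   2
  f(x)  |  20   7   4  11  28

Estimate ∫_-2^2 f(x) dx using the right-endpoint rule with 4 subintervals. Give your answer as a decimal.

50

Δx = 1.
Sum = 1·[7 + 4 + 11 + 28] = 50.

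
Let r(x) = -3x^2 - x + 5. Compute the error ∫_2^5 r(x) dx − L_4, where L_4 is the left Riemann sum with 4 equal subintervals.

Exact integral: ∫_2^5 r(x) dx = -112.5.
L_4 = -88.59375.
Error = -112.5 − (-88.59375) = -23.90625.

-23.90625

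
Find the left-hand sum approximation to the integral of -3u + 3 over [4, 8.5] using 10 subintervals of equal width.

-67.8375

Δu = (8.5 − 4)/10 = 0.45.
Left endpoints: 4, 4.45, 4.9, 5.35, 5.8, 6.25, 6.7, 7.15, 7.6, 8.05.
f(4) = -9, f(4.45) = -10.35, f(4.9) = -11.7, f(5.35) = -13.05, f(5.8) = -14.4, f(6.25) = -15.75, f(6.7) = -17.1, f(7.15) = -18.45, f(7.6) = -19.8, f(8.05) = -21.15.
Sum = Δu · [f(4) + f(4.45) + f(4.9) + ...].
Sum = -67.8375.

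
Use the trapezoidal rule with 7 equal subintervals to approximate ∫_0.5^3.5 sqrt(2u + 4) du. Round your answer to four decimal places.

Δu = (3.5 − 0.5)/7 = 3/7.
f(0.5) ≈ 2.2361, f(13/14) ≈ 2.4202, f(19/14) ≈ 2.5912, f(25/14) ≈ 2.7516, f(31/14) ≈ 2.9032, f(37/14) ≈ 3.0472, f(43/14) ≈ 3.1848, f(3.5) ≈ 3.3166.
T_7 = (Δu/2)·[f(u_0) + 2f(u_1) + ... + 2f(u_{6}) + f(u_7)].
Sum ≈ 8.4319.

8.4319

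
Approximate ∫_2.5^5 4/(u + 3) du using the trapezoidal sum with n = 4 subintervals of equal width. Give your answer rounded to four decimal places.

1.5010

Δu = (5 − 2.5)/4 = 0.625.
f(2.5) = 8/11, f(3.125) = 32/49, f(3.75) = 16/27, f(4.375) = 32/59, f(5) = 0.5.
T_4 = (Δu/2)·[f(u_0) + 2f(u_1) + 2f(u_2) + 2f(u_3) + f(u_4)].
Sum ≈ 1.5010.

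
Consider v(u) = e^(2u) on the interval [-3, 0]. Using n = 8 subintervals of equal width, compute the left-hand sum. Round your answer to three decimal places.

Δu = (0 − (-3))/8 = 0.375.
Left endpoints: -3, -2.625, -2.25, -1.875, -1.5, -1.125, -0.75, -0.375.
v(-3) ≈ 0.002, v(-2.625) ≈ 0.005, v(-2.25) ≈ 0.011, v(-1.875) ≈ 0.024, v(-1.5) ≈ 0.050, v(-1.125) ≈ 0.105, v(-0.75) ≈ 0.223, v(-0.375) ≈ 0.472.
Sum = Δu · [v(-3) + v(-2.625) + v(-2.25) + ...].
Sum ≈ 0.335.

0.335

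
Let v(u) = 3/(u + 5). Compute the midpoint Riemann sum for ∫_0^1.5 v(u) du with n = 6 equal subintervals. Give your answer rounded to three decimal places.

Δu = (1.5 − 0)/6 = 0.25.
Midpoints: 0.125, 0.375, 0.625, 0.875, 1.125, 1.375.
v(0.125) = 24/41, v(0.375) = 24/43, v(0.625) = 8/15, v(0.875) = 24/47, v(1.125) = 24/49, v(1.375) = 8/17.
Sum = Δu · [v(0.125) + v(0.375) + v(0.625) + ...].
Sum ≈ 0.787.

0.787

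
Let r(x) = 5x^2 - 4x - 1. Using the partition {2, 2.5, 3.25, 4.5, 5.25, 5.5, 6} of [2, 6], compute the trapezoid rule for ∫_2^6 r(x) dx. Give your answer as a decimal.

Subinterval widths: 0.5, 0.75, 1.25, 0.75, 0.25, 0.5.
r(2) = 11, r(2.5) = 20.25, r(3.25) = 38.8125, r(4.5) = 82.25, r(5.25) = 115.8125, r(5.5) = 128.25, r(6) = 155.
On each subinterval the trapezoid contributes (Δx_i/2)·[r(x_{i-1}) + r(x_i)].
Sum = 281.21875.

281.21875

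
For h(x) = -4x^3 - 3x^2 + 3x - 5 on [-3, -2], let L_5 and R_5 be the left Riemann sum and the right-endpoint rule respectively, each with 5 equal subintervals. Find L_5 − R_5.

11.6

L_5 = 39.48.
R_5 = 27.88.
L_5 − R_5 = 11.6.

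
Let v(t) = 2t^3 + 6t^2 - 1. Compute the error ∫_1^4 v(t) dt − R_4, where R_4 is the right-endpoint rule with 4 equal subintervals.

-86.90625

Exact integral: ∫_1^4 v(t) dt = 250.5.
R_4 = 337.40625.
Error = 250.5 − 337.40625 = -86.90625.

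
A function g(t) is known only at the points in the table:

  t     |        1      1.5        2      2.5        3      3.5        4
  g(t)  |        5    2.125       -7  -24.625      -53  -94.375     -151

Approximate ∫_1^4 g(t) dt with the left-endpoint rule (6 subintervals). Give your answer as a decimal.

-85.9375

Δt = 0.5.
Sum = 0.5·[5 + 2.125 + (-7) + (-24.625) + (-53) + (-94.375)] = -85.9375.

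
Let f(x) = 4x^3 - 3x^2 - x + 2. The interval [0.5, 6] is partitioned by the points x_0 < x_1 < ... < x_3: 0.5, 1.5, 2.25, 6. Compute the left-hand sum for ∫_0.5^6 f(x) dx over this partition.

119.65625

Subinterval widths: 1, 0.75, 3.75.
Left endpoints: 0.5, 1.5, 2.25.
f(0.5) = 1.25, f(1.5) = 7.25, f(2.25) = 30.125.
Sum = Σ Δx_i · f(x_i).
Sum = 119.65625.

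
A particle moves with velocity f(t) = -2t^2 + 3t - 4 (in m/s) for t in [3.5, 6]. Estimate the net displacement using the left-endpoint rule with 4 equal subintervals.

Δt = (6 − 3.5)/4 = 0.625.
Left endpoints: 3.5, 4.125, 4.75, 5.375.
f(3.5) = -18, f(4.125) = -25.65625, f(4.75) = -34.875, f(5.375) = -45.65625.
Sum = Δt · [f(3.5) + f(4.125) + f(4.75) + f(5.375)].
Sum = -77.6171875.

-77.6171875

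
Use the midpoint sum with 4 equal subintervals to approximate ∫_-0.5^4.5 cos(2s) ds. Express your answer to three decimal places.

0.826

Δs = (4.5 − (-0.5))/4 = 1.25.
Midpoints: 0.125, 1.375, 2.625, 3.875.
f(0.125) ≈ 0.969, f(1.375) ≈ -0.924, f(2.625) ≈ 0.512, f(3.875) ≈ 0.104.
Sum = Δs · [f(0.125) + f(1.375) + f(2.625) + f(3.875)].
Sum ≈ 0.826.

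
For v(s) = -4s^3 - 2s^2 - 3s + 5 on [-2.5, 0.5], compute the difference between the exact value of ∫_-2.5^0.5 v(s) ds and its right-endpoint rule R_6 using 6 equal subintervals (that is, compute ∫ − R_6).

Exact integral: ∫_-2.5^0.5 v(s) ds = 52.5.
R_6 = 38.75.
Error = 52.5 − 38.75 = 13.75.

13.75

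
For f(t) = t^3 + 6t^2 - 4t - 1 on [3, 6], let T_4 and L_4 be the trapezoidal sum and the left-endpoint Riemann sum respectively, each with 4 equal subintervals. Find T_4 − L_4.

T_4 = 630.234375.
L_4 = 503.109375.
T_4 − L_4 = 127.125.

127.125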